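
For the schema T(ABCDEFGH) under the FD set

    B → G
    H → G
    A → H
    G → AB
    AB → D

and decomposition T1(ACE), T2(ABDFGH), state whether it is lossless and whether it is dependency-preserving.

lossy but dependency-preserving

Lossless test: (A)⁺ = {ABDGH}, which is a superkey of neither fragment — lossy.
Dependency preservation: every FD's attributes lie within a single fragment, so each can be enforced locally — preserved.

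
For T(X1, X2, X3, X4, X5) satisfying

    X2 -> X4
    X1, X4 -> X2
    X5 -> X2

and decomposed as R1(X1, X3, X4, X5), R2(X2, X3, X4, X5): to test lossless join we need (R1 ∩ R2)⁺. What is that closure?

R1 ∩ R2 = {X3, X4, X5}.
X5 → X2 applies, adding X2
Closure: {X2, X3, X4, X5}.

X2, X3, X4, X5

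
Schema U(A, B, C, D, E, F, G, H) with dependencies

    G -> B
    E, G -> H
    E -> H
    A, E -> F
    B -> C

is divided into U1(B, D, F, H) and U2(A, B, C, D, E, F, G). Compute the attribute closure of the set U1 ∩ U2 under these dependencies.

B, C, D, F

U1 ∩ U2 = {B, D, F}.
B → C applies, adding C
Closure: {B, C, D, F}.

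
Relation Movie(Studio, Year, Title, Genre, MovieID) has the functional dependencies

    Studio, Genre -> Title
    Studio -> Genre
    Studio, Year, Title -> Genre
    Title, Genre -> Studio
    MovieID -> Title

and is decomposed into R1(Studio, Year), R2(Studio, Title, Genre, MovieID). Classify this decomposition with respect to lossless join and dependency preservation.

lossy but dependency-preserving

Lossless test: (Studio)⁺ = {Studio, Title, Genre}, which is a superkey of neither fragment — lossy.
Dependency preservation: Studio, Year, Title → Genre is not contained in any single fragment, but the restricted closure of its left-hand side across the fragments still reaches the right-hand side; the remaining FDs each lie inside some fragment. All dependencies are preserved.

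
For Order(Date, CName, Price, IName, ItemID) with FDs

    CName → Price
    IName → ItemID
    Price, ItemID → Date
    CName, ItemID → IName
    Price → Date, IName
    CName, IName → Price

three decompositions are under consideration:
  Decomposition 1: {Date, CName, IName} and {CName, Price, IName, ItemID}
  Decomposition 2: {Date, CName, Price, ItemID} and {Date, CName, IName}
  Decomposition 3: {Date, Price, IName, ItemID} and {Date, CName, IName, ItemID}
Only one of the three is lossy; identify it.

Decomposition 3

Decomposition 1: common = {CName, IName}, closure = {Date, CName, Price, IName, ItemID} → lossless.
Decomposition 2: common = {Date, CName}, closure = {Date, CName, Price, IName, ItemID} → lossless.
Decomposition 3: common = {Date, IName, ItemID}, closure = {Date, IName, ItemID} → lossy.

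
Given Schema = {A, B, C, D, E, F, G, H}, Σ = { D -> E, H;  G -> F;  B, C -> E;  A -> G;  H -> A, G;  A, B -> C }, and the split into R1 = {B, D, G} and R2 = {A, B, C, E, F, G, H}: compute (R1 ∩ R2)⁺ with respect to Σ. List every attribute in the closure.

B, F, G

R1 ∩ R2 = {B, G}.
G → F applies, adding F
Closure: {B, F, G}.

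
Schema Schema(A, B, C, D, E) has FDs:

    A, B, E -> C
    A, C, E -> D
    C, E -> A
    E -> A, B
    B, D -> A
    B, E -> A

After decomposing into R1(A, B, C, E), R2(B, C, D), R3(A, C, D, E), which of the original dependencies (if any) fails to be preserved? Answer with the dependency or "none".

B, D -> A

Check B, D → A: no single fragment contains all of {A, B, D}, and the restricted closure of {B, D} across the fragments never reaches {A}.
A, B, E → C is preserved.
A, C, E → D is preserved.
C, E → A is preserved.
E → A, B is preserved.
B, E → A is preserved.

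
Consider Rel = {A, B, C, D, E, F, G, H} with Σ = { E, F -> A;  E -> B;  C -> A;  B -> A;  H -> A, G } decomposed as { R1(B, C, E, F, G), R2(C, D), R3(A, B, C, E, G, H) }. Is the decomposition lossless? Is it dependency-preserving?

Lossless test (chase): Rows 1 and 2 agree on C; apply C→A and equate their A entries. Rows 1 and 3 agree on C; apply C→A and equate their A entries. No row becomes fully distinguished — the join is lossy.
Dependency preservation: E, F → A is not contained in any single fragment, but the restricted closure of its left-hand side across the fragments still reaches the right-hand side; the remaining FDs each lie inside some fragment. All dependencies are preserved.

lossy but dependency-preserving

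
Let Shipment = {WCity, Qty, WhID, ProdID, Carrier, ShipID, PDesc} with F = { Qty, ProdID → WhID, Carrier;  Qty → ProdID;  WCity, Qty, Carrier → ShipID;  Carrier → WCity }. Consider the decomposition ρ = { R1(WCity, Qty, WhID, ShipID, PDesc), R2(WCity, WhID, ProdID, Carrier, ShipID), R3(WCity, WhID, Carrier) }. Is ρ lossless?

No

Chase test. Columns are WCity, Qty, WhID, ProdID, Carrier, ShipID, PDesc; row i has aⱼ where attribute j ∈ Ri, else bᵢⱼ.
Initial tableau (one row per fragment):
  row 1: a1 a2 a3 b14 b15 a6 a7
  row 2: a1 b22 a3 a4 a5 a6 b27
  row 3: a1 b32 a3 b34 a5 b36 b37
No row becomes fully distinguished — the join is lossy.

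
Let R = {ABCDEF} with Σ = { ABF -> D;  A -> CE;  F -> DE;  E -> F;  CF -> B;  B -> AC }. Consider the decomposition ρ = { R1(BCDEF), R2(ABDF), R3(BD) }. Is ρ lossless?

Yes

Chase test. Columns are ABCDEF; row i has aⱼ where attribute j ∈ Ri, else bᵢⱼ.
Initial tableau (one row per fragment):
  row 1: b11 a2 a3 a4 a5 a6
  row 2: a1 a2 b23 a4 b25 a6
  row 3: b31 a2 b33 a4 b35 b36
Rows 1 and 2 agree on F; apply F→DE and equate their DE entries.
Rows 1 and 2 agree on B; apply B→AC and equate their AC entries.
Rows 1 and 3 agree on B; apply B→AC and equate their AC entries.
Rows 1 and 3 agree on A; apply A→CE and equate their CE entries.
Rows 1 and 3 agree on E; apply E→F and equate their F entries.
Row 1 is now all distinguished symbols — the join is lossless.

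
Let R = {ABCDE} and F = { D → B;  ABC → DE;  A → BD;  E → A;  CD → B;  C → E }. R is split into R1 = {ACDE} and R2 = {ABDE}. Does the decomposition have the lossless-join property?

Yes

Common attributes: R1 ∩ R2 = {ADE}.
Closure of {ADE}: D → B applies, adding B. So (ADE)⁺ = {ABDE}.
This closure contains every attribute of R2, so R1 ∩ R2 → R2. The join is lossless.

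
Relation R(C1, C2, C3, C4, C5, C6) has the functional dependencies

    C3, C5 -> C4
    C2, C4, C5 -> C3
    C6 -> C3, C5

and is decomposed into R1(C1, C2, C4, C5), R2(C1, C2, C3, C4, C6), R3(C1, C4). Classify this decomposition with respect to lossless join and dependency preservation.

Lossless test (chase): applying each FD to every pair of rows produces no changes in the tableau, so no row becomes fully distinguished — the join is lossy.
Dependency preservation: the restricted closure of {C3, C5} across the fragments never reaches {C4}, so C3, C5 → C4 cannot be enforced without a join — not preserved.

lossy and not dependency-preserving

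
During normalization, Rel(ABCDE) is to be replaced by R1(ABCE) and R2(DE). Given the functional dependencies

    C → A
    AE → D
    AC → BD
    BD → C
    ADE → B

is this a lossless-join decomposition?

No

Common attributes: R1 ∩ R2 = {E}.
No dependency enlarges {E}, so (E)⁺ = {E}.
The closure contains neither all of R1 = {ABCE} nor all of R2 = {DE}, so the common attributes are not a superkey of either fragment. The join is lossy.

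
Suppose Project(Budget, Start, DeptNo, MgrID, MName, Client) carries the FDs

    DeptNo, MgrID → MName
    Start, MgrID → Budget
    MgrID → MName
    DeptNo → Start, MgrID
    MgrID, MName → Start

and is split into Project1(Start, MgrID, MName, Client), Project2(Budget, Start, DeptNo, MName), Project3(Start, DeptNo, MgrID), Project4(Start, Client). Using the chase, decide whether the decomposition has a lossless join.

No

Chase test. Columns are Budget, Start, DeptNo, MgrID, MName, Client; row i has aⱼ where attribute j ∈ Projecti, else bᵢⱼ.
Initial tableau (one row per fragment):
  row 1: b11 a2 b13 a4 a5 a6
  row 2: a1 a2 a3 b24 a5 b26
  row 3: b31 a2 a3 a4 b35 b36
  row 4: b41 a2 b43 b44 b45 a6
Rows 1 and 3 agree on Start, MgrID; apply Start, MgrID→Budget and equate their Budget entries.
Rows 1 and 3 agree on MgrID; apply MgrID→MName and equate their MName entries.
Rows 2 and 3 agree on DeptNo; apply DeptNo→Start, MgrID and equate their Start, MgrID entries.
Rows 1 and 2 agree on Start, MgrID; apply Start, MgrID→Budget and equate their Budget entries.
No row becomes fully distinguished — the join is lossy.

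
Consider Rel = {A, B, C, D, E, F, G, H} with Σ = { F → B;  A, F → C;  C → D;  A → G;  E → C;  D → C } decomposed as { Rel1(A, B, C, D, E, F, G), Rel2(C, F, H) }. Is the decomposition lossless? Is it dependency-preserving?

Lossless test: (C, F)⁺ = {B, C, D, F}, which is a superkey of neither fragment — lossy.
Dependency preservation: every FD's attributes lie within a single fragment, so each can be enforced locally — preserved.

lossy but dependency-preserving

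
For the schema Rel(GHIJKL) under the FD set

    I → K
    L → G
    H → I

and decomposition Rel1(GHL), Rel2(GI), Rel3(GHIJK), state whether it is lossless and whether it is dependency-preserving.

lossy but dependency-preserving

Lossless test (chase): Rows 2 and 3 agree on I; apply I→K and equate their K entries. Rows 1 and 3 agree on H; apply H→I and equate their I entries. Rows 1 and 2 agree on I; apply I→K and equate their K entries. No row becomes fully distinguished — the join is lossy.
Dependency preservation: every FD's attributes lie within a single fragment, so each can be enforced locally — preserved.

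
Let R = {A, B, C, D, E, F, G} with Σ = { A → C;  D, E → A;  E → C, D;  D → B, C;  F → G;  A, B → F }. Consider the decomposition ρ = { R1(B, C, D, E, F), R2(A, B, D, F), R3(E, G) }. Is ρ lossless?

No

Chase test. Columns are A, B, C, D, E, F, G; row i has aⱼ where attribute j ∈ Ri, else bᵢⱼ.
Initial tableau (one row per fragment):
  row 1: b11 a2 a3 a4 a5 a6 b17
  row 2: a1 a2 b23 a4 b25 a6 b27
  row 3: b31 b32 b33 b34 a5 b36 a7
Rows 1 and 3 agree on E; apply E→C, D and equate their C, D entries.
Rows 1 and 2 agree on D; apply D→B, C and equate their B, C entries.
Rows 1 and 3 agree on D; apply D→B, C and equate their B, C entries.
Rows 1 and 2 agree on F; apply F→G and equate their G entries.
Rows 1 and 3 agree on D, E; apply D, E→A and equate their A entries.
Rows 1 and 3 agree on A, B; apply A, B→F and equate their F entries.
Rows 1 and 3 agree on F; apply F→G and equate their G entries.
No row becomes fully distinguished — the join is lossy.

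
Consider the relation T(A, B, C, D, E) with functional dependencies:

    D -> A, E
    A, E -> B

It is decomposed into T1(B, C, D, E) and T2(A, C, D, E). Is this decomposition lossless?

Common attributes: T1 ∩ T2 = {C, D, E}.
Closure of {C, D, E}: D → A, E applies, adding A; A, E → B applies, adding B. So (C, D, E)⁺ = {A, B, C, D, E}.
This closure contains every attribute of T1, so T1 ∩ T2 → T1. The join is lossless.

Yes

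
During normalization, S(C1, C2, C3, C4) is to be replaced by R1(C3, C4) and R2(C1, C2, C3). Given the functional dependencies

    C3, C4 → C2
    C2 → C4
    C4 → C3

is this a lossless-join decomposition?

No

Common attributes: R1 ∩ R2 = {C3}.
No dependency enlarges {C3}, so (C3)⁺ = {C3}.
The closure contains neither all of R1 = {C3, C4} nor all of R2 = {C1, C2, C3}, so the common attributes are not a superkey of either fragment. The join is lossy.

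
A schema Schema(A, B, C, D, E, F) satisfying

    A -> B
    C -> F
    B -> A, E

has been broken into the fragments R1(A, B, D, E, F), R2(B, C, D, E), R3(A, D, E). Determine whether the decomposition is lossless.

Chase test. Columns are A, B, C, D, E, F; row i has aⱼ where attribute j ∈ Ri, else bᵢⱼ.
Initial tableau (one row per fragment):
  row 1: a1 a2 b13 a4 a5 a6
  row 2: b21 a2 a3 a4 a5 b26
  row 3: a1 b32 b33 a4 a5 b36
Rows 1 and 3 agree on A; apply A→B and equate their B entries.
Rows 1 and 2 agree on B; apply B→A, E and equate their A, E entries.
No row becomes fully distinguished — the join is lossy.

No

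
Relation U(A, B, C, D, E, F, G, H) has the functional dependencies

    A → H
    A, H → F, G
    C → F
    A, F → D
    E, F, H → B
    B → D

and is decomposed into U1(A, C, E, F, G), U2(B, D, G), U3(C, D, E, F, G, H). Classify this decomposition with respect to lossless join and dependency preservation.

lossy and not dependency-preserving

Lossless test (chase): applying each FD to every pair of rows produces no changes in the tableau, so no row becomes fully distinguished — the join is lossy.
Dependency preservation: the restricted closure of {A} across the fragments never reaches {H}, so A → H cannot be enforced without a join — not preserved.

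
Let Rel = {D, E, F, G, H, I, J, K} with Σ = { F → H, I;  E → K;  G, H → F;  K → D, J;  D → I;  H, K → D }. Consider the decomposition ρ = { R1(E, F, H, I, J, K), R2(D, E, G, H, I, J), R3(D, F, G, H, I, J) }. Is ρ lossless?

Yes

Chase test. Columns are D, E, F, G, H, I, J, K; row i has aⱼ where attribute j ∈ Ri, else bᵢⱼ.
Initial tableau (one row per fragment):
  row 1: b11 a2 a3 b14 a5 a6 a7 a8
  row 2: a1 a2 b23 a4 a5 a6 a7 b28
  row 3: a1 b32 a3 a4 a5 a6 a7 b38
Rows 1 and 2 agree on E; apply E→K and equate their K entries.
Rows 2 and 3 agree on G, H; apply G, H→F and equate their F entries.
Rows 1 and 2 agree on K; apply K→D, J and equate their D, J entries.
Row 2 is now all distinguished symbols — the join is lossless.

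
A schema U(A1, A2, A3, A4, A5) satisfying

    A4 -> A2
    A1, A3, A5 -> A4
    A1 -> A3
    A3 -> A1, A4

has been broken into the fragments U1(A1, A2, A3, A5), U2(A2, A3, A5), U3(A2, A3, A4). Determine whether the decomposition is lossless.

Yes

Chase test. Columns are A1, A2, A3, A4, A5; row i has aⱼ where attribute j ∈ Ui, else bᵢⱼ.
Initial tableau (one row per fragment):
  row 1: a1 a2 a3 b14 a5
  row 2: b21 a2 a3 b24 a5
  row 3: b31 a2 a3 a4 b35
Rows 1 and 2 agree on A3; apply A3→A1, A4 and equate their A1, A4 entries.
Rows 1 and 3 agree on A3; apply A3→A1, A4 and equate their A1, A4 entries.
Row 1 is now all distinguished symbols — the join is lossless.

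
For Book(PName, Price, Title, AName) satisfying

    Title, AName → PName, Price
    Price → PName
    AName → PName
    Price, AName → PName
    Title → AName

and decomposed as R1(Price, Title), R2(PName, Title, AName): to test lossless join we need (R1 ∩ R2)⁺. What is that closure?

PName, Price, Title, AName

R1 ∩ R2 = {Title}.
Title → AName applies, adding AName
Title, AName → PName, Price applies, adding PName, Price
Closure: {PName, Price, Title, AName}.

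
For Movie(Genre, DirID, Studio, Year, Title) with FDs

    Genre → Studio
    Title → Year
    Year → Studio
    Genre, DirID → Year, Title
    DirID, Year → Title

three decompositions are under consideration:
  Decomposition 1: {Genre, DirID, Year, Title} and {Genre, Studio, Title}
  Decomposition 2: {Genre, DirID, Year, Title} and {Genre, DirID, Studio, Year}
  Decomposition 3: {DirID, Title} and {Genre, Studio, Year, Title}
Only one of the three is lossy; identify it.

Decomposition 3

Decomposition 1: common = {Genre, Title}, closure = {Genre, Studio, Year, Title} → lossless.
Decomposition 2: common = {Genre, DirID, Year}, closure = {Genre, DirID, Studio, Year, Title} → lossless.
Decomposition 3: common = {Title}, closure = {Studio, Year, Title} → lossy.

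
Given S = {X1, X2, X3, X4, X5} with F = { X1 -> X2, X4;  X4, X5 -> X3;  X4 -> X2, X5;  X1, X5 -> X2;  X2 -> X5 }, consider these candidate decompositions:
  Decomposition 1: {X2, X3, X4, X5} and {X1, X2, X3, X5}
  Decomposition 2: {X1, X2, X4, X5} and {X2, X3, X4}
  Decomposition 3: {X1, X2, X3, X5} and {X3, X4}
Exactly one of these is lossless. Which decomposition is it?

Decomposition 1: common = {X2, X3, X5}, closure = {X2, X3, X5} → lossy.
Decomposition 2: common = {X2, X4}, closure = {X2, X3, X4, X5} → lossless.
Decomposition 3: common = {X3}, closure = {X3} → lossy.

Decomposition 2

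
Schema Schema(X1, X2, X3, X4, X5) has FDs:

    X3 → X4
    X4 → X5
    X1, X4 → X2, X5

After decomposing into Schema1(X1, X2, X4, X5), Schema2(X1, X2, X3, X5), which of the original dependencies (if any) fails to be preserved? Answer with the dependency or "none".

Check X3 → X4: no single fragment contains all of {X3, X4}, and the restricted closure of {X3} across the fragments never reaches {X4}.
X4 → X5 is preserved.
X1, X4 → X2, X5 is preserved.

X3 → X4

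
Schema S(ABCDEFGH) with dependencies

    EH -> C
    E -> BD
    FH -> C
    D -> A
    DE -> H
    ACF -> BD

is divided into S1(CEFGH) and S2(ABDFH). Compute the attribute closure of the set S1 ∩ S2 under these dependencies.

CFH

S1 ∩ S2 = {FH}.
FH → C applies, adding C
Closure: {CFH}.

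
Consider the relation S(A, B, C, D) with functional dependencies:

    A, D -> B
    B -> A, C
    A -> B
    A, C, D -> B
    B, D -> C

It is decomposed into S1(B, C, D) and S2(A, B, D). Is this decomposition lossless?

Yes

Common attributes: S1 ∩ S2 = {B, D}.
Closure of {B, D}: B → A, C applies, adding A, C. So (B, D)⁺ = {A, B, C, D}.
This closure contains every attribute of S1, so S1 ∩ S2 → S1. The join is lossless.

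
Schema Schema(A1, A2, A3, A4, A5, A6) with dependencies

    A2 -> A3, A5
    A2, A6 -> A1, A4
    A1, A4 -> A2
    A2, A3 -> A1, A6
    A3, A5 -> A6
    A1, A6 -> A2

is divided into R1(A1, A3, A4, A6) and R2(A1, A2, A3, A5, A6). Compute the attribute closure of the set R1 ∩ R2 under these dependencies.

R1 ∩ R2 = {A1, A3, A6}.
A1, A6 → A2 applies, adding A2
A2 → A3, A5 applies, adding A5
A2, A6 → A1, A4 applies, adding A4
Closure: {A1, A2, A3, A4, A5, A6}.

A1, A2, A3, A4, A5, A6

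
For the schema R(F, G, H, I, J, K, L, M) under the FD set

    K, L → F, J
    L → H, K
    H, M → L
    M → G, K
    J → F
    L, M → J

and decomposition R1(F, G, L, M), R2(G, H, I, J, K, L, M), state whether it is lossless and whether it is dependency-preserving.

lossless but not dependency-preserving

Lossless test: (G, L, M)⁺ = {F, G, H, J, K, L, M}, which contains all of one fragment — lossless.
Dependency preservation: the restricted closure of {J} across the fragments never reaches {F}, so J → F cannot be enforced without a join — not preserved.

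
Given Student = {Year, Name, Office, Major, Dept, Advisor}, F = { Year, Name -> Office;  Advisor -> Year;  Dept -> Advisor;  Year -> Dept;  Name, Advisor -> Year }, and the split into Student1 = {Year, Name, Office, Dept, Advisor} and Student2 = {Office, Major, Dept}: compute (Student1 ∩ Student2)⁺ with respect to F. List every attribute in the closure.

Student1 ∩ Student2 = {Office, Dept}.
Dept → Advisor applies, adding Advisor
Advisor → Year applies, adding Year
Closure: {Year, Office, Dept, Advisor}.

Year, Office, Dept, Advisor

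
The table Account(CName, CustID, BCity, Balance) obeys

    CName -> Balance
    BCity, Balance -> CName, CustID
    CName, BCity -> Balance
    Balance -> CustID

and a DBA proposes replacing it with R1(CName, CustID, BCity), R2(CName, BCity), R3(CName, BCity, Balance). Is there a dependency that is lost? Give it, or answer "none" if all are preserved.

Check Balance → CustID: no single fragment contains all of {CustID, Balance}, and the restricted closure of {Balance} across the fragments never reaches {CustID}.
CName → Balance is preserved.
BCity, Balance → CName, CustID is preserved.
CName, BCity → Balance is preserved.

Balance -> CustID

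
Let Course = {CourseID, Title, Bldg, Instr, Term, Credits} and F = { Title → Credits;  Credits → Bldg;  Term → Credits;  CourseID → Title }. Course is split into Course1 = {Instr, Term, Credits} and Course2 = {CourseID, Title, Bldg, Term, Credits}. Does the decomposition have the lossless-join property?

Common attributes: Course1 ∩ Course2 = {Term, Credits}.
Closure of {Term, Credits}: Credits → Bldg applies, adding Bldg. So (Term, Credits)⁺ = {Bldg, Term, Credits}.
The closure contains neither all of Course1 = {Instr, Term, Credits} nor all of Course2 = {CourseID, Title, Bldg, Term, Credits}, so the common attributes are not a superkey of either fragment. The join is lossy.

No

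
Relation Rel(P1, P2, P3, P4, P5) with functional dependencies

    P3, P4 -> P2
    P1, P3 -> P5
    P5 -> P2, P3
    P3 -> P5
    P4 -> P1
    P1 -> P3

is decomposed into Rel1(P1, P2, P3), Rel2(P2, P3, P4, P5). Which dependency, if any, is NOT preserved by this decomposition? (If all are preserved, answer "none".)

Check P4 → P1: no single fragment contains all of {P1, P4}, and the restricted closure of {P4} across the fragments never reaches {P1}.
P3, P4 → P2 is preserved.
P1, P3 → P5 is preserved.
P5 → P2, P3 is preserved.
P3 → P5 is preserved.
P1 → P3 is preserved.

P4 -> P1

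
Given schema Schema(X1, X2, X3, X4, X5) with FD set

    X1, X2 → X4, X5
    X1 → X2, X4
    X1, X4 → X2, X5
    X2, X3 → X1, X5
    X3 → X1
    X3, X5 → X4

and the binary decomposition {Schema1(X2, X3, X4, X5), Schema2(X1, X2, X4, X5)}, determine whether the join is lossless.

No

Common attributes: Schema1 ∩ Schema2 = {X2, X4, X5}.
No dependency enlarges {X2, X4, X5}, so (X2, X4, X5)⁺ = {X2, X4, X5}.
The closure contains neither all of Schema1 = {X2, X3, X4, X5} nor all of Schema2 = {X1, X2, X4, X5}, so the common attributes are not a superkey of either fragment. The join is lossy.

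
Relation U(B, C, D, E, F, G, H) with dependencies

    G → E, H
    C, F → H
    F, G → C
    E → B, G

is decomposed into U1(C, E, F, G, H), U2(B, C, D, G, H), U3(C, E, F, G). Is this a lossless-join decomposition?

Chase test. Columns are B, C, D, E, F, G, H; row i has aⱼ where attribute j ∈ Ui, else bᵢⱼ.
Initial tableau (one row per fragment):
  row 1: b11 a2 b13 a4 a5 a6 a7
  row 2: a1 a2 a3 b24 b25 a6 a7
  row 3: b31 a2 b33 a4 a5 a6 b37
Rows 1 and 2 agree on G; apply G→E, H and equate their E, H entries.
Rows 1 and 3 agree on G; apply G→E, H and equate their E, H entries.
Rows 1 and 2 agree on E; apply E→B, G and equate their B, G entries.
Rows 1 and 3 agree on E; apply E→B, G and equate their B, G entries.
No row becomes fully distinguished — the join is lossy.

No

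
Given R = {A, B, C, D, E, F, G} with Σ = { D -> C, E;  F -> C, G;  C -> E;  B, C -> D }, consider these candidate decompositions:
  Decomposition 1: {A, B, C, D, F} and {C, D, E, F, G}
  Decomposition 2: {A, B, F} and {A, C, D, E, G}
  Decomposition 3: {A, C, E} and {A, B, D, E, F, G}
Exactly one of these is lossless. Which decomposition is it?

Decomposition 1: common = {C, D, F}, closure = {C, D, E, F, G} → lossless.
Decomposition 2: common = {A}, closure = {A} → lossy.
Decomposition 3: common = {A, E}, closure = {A, E} → lossy.

Decomposition 1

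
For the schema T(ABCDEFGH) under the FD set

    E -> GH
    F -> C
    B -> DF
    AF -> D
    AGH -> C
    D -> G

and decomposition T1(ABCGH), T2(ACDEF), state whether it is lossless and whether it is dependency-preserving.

lossy and not dependency-preserving

Lossless test: (AC)⁺ = {AC}, which is a superkey of neither fragment — lossy.
Dependency preservation: the restricted closure of {E} across the fragments never reaches {GH}, so E → GH cannot be enforced without a join — not preserved.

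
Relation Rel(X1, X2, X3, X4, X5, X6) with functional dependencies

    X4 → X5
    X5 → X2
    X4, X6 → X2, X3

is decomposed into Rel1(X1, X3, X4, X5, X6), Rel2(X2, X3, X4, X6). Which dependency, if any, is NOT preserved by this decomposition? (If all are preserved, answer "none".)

X5 → X2

Check X5 → X2: no single fragment contains all of {X2, X5}, and the restricted closure of {X5} across the fragments never reaches {X2}.
X4 → X5 is preserved.
X4, X6 → X2, X3 is preserved.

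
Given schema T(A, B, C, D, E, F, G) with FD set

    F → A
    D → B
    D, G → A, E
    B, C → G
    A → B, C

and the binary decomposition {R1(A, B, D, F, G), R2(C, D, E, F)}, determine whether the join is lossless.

Yes

Common attributes: R1 ∩ R2 = {D, F}.
Closure of {D, F}: F → A applies, adding A; D → B applies, adding B; A → B, C applies, adding C; B, C → G applies, adding G; D, G → A, E applies, adding E. So (D, F)⁺ = {A, B, C, D, E, F, G}.
This closure contains every attribute of R1, so R1 ∩ R2 → R1. The join is lossless.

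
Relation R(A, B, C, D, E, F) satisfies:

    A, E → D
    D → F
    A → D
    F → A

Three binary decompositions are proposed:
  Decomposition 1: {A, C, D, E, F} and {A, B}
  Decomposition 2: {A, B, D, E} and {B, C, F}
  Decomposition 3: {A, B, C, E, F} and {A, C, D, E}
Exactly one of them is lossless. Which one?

Decomposition 3

Decomposition 1: common = {A}, closure = {A, D, F} → lossy.
Decomposition 2: common = {B}, closure = {B} → lossy.
Decomposition 3: common = {A, C, E}, closure = {A, C, D, E, F} → lossless.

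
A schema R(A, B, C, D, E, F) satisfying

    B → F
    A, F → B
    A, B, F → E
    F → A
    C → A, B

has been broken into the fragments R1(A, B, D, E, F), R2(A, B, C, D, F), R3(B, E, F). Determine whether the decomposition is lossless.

Yes

Chase test. Columns are A, B, C, D, E, F; row i has aⱼ where attribute j ∈ Ri, else bᵢⱼ.
Initial tableau (one row per fragment):
  row 1: a1 a2 b13 a4 a5 a6
  row 2: a1 a2 a3 a4 b25 a6
  row 3: b31 a2 b33 b34 a5 a6
Rows 1 and 2 agree on A, B, F; apply A, B, F→E and equate their E entries.
Rows 1 and 3 agree on F; apply F→A and equate their A entries.
Row 2 is now all distinguished symbols — the join is lossless.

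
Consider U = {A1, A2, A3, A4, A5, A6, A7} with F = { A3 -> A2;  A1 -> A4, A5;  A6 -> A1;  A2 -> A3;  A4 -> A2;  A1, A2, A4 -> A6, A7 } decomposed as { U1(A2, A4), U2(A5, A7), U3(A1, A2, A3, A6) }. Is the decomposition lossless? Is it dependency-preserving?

Lossless test (chase): Rows 1 and 3 agree on A2; apply A2→A3 and equate their A3 entries. No row becomes fully distinguished — the join is lossy.
Dependency preservation: the restricted closure of {A1} across the fragments never reaches {A4, A5}, so A1 → A4, A5 cannot be enforced without a join — not preserved.

lossy and not dependency-preserving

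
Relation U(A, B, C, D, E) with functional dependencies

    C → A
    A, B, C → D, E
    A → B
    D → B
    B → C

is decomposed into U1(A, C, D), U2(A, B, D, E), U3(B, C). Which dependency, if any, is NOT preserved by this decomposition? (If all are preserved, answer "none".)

none

C → A lies within U1.
A, B, C → D, E: restricted closure across fragments reaches D, E.
A → B lies within U2.
D → B lies within U2.
B → C lies within U3.
Every dependency is enforceable on the fragments, so the decomposition is dependency-preserving.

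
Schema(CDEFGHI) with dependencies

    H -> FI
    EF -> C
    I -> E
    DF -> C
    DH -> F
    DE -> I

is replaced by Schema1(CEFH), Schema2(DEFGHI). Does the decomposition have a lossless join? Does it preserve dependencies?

lossless but not dependency-preserving

Lossless test: (EFH)⁺ = {CEFHI}, which contains all of one fragment — lossless.
Dependency preservation: the restricted closure of {DF} across the fragments never reaches {C}, so DF → C cannot be enforced without a join — not preserved.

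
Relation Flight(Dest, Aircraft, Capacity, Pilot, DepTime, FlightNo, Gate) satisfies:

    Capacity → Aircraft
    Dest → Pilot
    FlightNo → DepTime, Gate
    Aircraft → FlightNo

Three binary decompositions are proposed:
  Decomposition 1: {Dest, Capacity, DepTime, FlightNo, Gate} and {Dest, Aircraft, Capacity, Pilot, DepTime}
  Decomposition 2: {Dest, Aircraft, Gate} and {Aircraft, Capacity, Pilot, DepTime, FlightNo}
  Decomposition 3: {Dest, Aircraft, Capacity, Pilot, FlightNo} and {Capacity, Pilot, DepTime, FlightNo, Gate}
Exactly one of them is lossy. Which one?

Decomposition 2

Decomposition 1: common = {Dest, Capacity, DepTime}, closure = {Dest, Aircraft, Capacity, Pilot, DepTime, FlightNo, Gate} → lossless.
Decomposition 2: common = {Aircraft}, closure = {Aircraft, DepTime, FlightNo, Gate} → lossy.
Decomposition 3: common = {Capacity, Pilot, FlightNo}, closure = {Aircraft, Capacity, Pilot, DepTime, FlightNo, Gate} → lossless.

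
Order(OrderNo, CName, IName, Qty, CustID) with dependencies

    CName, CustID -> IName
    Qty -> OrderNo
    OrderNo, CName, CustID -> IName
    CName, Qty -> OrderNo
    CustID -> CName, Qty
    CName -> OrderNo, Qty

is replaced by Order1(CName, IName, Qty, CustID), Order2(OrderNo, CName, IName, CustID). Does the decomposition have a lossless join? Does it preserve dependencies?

lossless but not dependency-preserving

Lossless test: (CName, IName, CustID)⁺ = {OrderNo, CName, IName, Qty, CustID}, which contains all of one fragment — lossless.
Dependency preservation: the restricted closure of {Qty} across the fragments never reaches {OrderNo}, so Qty → OrderNo cannot be enforced without a join — not preserved.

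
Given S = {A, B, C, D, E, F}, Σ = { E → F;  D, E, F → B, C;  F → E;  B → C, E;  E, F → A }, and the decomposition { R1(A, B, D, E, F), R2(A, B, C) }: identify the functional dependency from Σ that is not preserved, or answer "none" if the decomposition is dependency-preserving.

none

E → F lies within R1.
D, E, F → B, C: restricted closure across fragments reaches B, C.
F → E lies within R1.
B → C, E: restricted closure across fragments reaches C, E.
E, F → A lies within R1.
Every dependency is enforceable on the fragments, so the decomposition is dependency-preserving.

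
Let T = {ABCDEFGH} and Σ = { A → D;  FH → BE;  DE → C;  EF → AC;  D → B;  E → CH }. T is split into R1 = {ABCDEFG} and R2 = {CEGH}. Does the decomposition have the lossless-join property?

Yes

Common attributes: R1 ∩ R2 = {CEG}.
Closure of {CEG}: E → CH applies, adding H. So (CEG)⁺ = {CEGH}.
This closure contains every attribute of R2, so R1 ∩ R2 → R2. The join is lossless.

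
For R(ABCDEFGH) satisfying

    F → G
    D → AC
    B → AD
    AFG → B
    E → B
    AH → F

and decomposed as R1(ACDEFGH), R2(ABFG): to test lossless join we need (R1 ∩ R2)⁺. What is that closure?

R1 ∩ R2 = {AFG}.
AFG → B applies, adding B
B → AD applies, adding D
D → AC applies, adding C
Closure: {ABCDFG}.

ABCDFG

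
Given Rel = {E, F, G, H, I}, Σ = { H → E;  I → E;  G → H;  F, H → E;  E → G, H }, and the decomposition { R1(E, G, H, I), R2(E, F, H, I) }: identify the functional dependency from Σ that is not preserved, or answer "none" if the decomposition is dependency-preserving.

none

H → E lies within R1.
I → E lies within R1.
G → H lies within R1.
F, H → E lies within R2.
E → G, H lies within R1.
Every dependency is enforceable on the fragments, so the decomposition is dependency-preserving.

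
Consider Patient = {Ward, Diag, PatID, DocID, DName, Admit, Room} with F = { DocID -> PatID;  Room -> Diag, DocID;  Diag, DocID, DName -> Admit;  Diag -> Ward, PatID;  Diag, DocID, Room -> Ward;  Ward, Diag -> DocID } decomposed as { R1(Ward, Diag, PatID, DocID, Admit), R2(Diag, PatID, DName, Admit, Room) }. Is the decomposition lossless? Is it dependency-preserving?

Lossless test: (Diag, PatID, Admit)⁺ = {Ward, Diag, PatID, DocID, Admit}, which contains all of one fragment — lossless.
Dependency preservation: Room → Diag, DocID; Diag, DocID, DName → Admit; Diag, DocID, Room → Ward are not contained in any single fragment, but the restricted closure of each left-hand side across the fragments still reaches the right-hand side; the remaining FDs each lie inside some fragment. All dependencies are preserved.

lossless and dependency-preserving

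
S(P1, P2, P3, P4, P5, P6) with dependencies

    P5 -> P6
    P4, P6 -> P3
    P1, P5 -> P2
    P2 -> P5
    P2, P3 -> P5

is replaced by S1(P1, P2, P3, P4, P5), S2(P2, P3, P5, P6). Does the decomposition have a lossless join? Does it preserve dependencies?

lossless but not dependency-preserving

Lossless test: (P2, P3, P5)⁺ = {P2, P3, P5, P6}, which contains all of one fragment — lossless.
Dependency preservation: the restricted closure of {P4, P6} across the fragments never reaches {P3}, so P4, P6 → P3 cannot be enforced without a join — not preserved.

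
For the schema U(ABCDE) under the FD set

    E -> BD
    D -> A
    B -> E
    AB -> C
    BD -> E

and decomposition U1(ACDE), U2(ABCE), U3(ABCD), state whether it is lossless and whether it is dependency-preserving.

Lossless test (chase): Rows 1 and 2 agree on E; apply E→BD and equate their BD entries. Rows 1 and 3 agree on B; apply B→E and equate their E entries. Row 1 is now all distinguished symbols — the join is lossless.
Dependency preservation: E → BD; BD → E are not contained in any single fragment, but the restricted closure of each left-hand side across the fragments still reaches the right-hand side; the remaining FDs each lie inside some fragment. All dependencies are preserved.

lossless and dependency-preserving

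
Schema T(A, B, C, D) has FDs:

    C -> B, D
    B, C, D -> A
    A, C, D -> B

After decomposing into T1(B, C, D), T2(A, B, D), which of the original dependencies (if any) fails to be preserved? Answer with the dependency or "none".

B, C, D -> A

Check B, C, D → A: no single fragment contains all of {A, B, C, D}, and the restricted closure of {B, C, D} across the fragments never reaches {A}.
C → B, D is preserved.
A, C, D → B is preserved.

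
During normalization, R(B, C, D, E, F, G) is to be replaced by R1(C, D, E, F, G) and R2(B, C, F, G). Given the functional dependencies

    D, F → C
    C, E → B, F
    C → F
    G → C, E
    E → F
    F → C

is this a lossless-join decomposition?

Yes

Common attributes: R1 ∩ R2 = {C, F, G}.
Closure of {C, F, G}: G → C, E applies, adding E; C, E → B, F applies, adding B. So (C, F, G)⁺ = {B, C, E, F, G}.
This closure contains every attribute of R2, so R1 ∩ R2 → R2. The join is lossless.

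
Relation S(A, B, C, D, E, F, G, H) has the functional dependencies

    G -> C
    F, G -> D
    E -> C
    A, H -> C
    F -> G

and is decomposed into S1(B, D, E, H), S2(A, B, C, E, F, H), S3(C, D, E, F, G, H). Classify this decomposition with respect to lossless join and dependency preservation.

Lossless test (chase): Rows 1 and 2 agree on E; apply E→C and equate their C entries. Rows 2 and 3 agree on F; apply F→G and equate their G entries. Rows 2 and 3 agree on F, G; apply F, G→D and equate their D entries. Row 2 is now all distinguished symbols — the join is lossless.
Dependency preservation: every FD's attributes lie within a single fragment, so each can be enforced locally — preserved.

lossless and dependency-preserving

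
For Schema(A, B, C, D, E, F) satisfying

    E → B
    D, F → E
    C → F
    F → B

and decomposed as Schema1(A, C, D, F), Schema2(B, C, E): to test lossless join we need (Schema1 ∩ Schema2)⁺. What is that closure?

Schema1 ∩ Schema2 = {C}.
C → F applies, adding F
F → B applies, adding B
Closure: {B, C, F}.

B, C, F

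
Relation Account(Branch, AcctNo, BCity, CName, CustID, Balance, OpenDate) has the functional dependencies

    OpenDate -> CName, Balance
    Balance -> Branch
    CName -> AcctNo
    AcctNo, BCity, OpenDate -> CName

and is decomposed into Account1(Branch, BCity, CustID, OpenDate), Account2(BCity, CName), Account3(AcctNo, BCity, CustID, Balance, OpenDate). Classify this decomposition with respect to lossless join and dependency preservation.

Lossless test (chase): Rows 1 and 3 agree on OpenDate; apply OpenDate→CName, Balance and equate their CName, Balance entries. Rows 1 and 3 agree on Balance; apply Balance→Branch and equate their Branch entries. Rows 1 and 3 agree on CName; apply CName→AcctNo and equate their AcctNo entries. No row becomes fully distinguished — the join is lossy.
Dependency preservation: the restricted closure of {OpenDate} across the fragments never reaches {CName, Balance}, so OpenDate → CName, Balance cannot be enforced without a join — not preserved.

lossy and not dependency-preserving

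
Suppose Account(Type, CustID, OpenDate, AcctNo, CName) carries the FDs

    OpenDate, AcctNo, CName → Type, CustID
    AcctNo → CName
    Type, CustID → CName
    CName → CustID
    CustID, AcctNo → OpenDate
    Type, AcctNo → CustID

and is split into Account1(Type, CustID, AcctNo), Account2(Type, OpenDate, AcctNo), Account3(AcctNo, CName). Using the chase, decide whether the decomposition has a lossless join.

Yes

Chase test. Columns are Type, CustID, OpenDate, AcctNo, CName; row i has aⱼ where attribute j ∈ Accounti, else bᵢⱼ.
Initial tableau (one row per fragment):
  row 1: a1 a2 b13 a4 b15
  row 2: a1 b22 a3 a4 b25
  row 3: b31 b32 b33 a4 a5
Rows 1 and 2 agree on AcctNo; apply AcctNo→CName and equate their CName entries.
Rows 1 and 3 agree on AcctNo; apply AcctNo→CName and equate their CName entries.
Rows 1 and 2 agree on CName; apply CName→CustID and equate their CustID entries.
Rows 1 and 3 agree on CName; apply CName→CustID and equate their CustID entries.
Rows 1 and 2 agree on CustID, AcctNo; apply CustID, AcctNo→OpenDate and equate their OpenDate entries.
Rows 1 and 3 agree on CustID, AcctNo; apply CustID, AcctNo→OpenDate and equate their OpenDate entries.
Rows 1 and 3 agree on OpenDate, AcctNo, CName; apply OpenDate, AcctNo, CName→Type, CustID and equate their Type, CustID entries.
Row 1 is now all distinguished symbols — the join is lossless.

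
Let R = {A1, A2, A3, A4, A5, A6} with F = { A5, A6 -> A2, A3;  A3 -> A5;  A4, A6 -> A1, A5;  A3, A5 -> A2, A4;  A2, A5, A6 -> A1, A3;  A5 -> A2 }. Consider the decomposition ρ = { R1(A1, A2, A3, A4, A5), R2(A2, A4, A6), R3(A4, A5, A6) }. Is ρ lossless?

No

Chase test. Columns are A1, A2, A3, A4, A5, A6; row i has aⱼ where attribute j ∈ Ri, else bᵢⱼ.
Initial tableau (one row per fragment):
  row 1: a1 a2 a3 a4 a5 b16
  row 2: b21 a2 b23 a4 b25 a6
  row 3: b31 b32 b33 a4 a5 a6
Rows 2 and 3 agree on A4, A6; apply A4, A6→A1, A5 and equate their A1, A5 entries.
Rows 1 and 3 agree on A5; apply A5→A2 and equate their A2 entries.
Rows 2 and 3 agree on A5, A6; apply A5, A6→A2, A3 and equate their A2, A3 entries.
No row becomes fully distinguished — the join is lossy.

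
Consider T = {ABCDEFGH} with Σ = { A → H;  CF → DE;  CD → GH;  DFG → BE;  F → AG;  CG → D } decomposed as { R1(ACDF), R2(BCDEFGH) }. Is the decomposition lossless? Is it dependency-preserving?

Lossless test: (CDF)⁺ = {ABCDEFGH}, which contains all of one fragment — lossless.
Dependency preservation: the restricted closure of {A} across the fragments never reaches {H}, so A → H cannot be enforced without a join — not preserved.

lossless but not dependency-preserving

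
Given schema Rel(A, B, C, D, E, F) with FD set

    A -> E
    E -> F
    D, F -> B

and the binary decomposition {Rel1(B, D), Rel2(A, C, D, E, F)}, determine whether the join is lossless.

Common attributes: Rel1 ∩ Rel2 = {D}.
No dependency enlarges {D}, so (D)⁺ = {D}.
The closure contains neither all of Rel1 = {B, D} nor all of Rel2 = {A, C, D, E, F}, so the common attributes are not a superkey of either fragment. The join is lossy.

No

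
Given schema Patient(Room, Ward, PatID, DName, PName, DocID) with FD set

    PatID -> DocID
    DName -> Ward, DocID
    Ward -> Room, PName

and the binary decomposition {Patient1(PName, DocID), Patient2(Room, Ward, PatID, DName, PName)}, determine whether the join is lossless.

Common attributes: Patient1 ∩ Patient2 = {PName}.
No dependency enlarges {PName}, so (PName)⁺ = {PName}.
The closure contains neither all of Patient1 = {PName, DocID} nor all of Patient2 = {Room, Ward, PatID, DName, PName}, so the common attributes are not a superkey of either fragment. The join is lossy.

No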